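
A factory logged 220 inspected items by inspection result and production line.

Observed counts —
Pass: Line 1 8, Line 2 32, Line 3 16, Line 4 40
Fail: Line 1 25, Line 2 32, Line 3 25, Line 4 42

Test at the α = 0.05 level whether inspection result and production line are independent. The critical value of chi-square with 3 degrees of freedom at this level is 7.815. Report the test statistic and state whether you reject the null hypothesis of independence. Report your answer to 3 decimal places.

Row totals: 96, 124. Column totals: 33, 64, 41, 82. Grand total N = 220.
Expected counts (row total × column total / N):
  Pass, Line 1: 96×33/220 = 14.4000
  Pass, Line 2: 96×64/220 = 27.9273
  Pass, Line 3: 96×41/220 = 17.8909
  Pass, Line 4: 96×82/220 = 35.7818
  Fail, Line 1: 124×33/220 = 18.6000
  Fail, Line 2: 124×64/220 = 36.0727
  Fail, Line 3: 124×41/220 = 23.1091
  Fail, Line 4: 124×82/220 = 46.2182
Contributions (O − E)²/E:
  (8 − 14.4000)²/14.4000 = 2.8444
  (32 − 27.9273)²/27.9273 = 0.5939
  (16 − 17.8909)²/17.8909 = 0.1999
  (40 − 35.7818)²/35.7818 = 0.4973
  (25 − 18.6000)²/18.6000 = 2.2022
  (32 − 36.0727)²/36.0727 = 0.4598
  (25 − 23.1091)²/23.1091 = 0.1547
  (42 − 46.2182)²/46.2182 = 0.3850
χ² = 2.8444 + 0.5939 + 0.1999 + 0.4973 + 2.2022 + 0.4598 + 0.1547 + 0.3850 = 7.337
df = (2−1)(4−1) = 3. Since 7.337 < 7.815, fail to reject the null hypothesis of independence at α = 0.05.

7.337; fail to reject H₀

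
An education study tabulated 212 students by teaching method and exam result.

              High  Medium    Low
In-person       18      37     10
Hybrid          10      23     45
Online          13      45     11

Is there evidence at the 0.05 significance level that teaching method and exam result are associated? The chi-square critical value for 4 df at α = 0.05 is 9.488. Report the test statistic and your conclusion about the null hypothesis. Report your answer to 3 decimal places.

Row totals: 65, 78, 69. Column totals: 41, 105, 66. Grand total N = 212.
Expected counts (row total × column total / N):
  In-person, High: 65×41/212 = 12.5708
  In-person, Medium: 65×105/212 = 32.1934
  In-person, Low: 65×66/212 = 20.2358
  Hybrid, High: 78×41/212 = 15.0849
  Hybrid, Medium: 78×105/212 = 38.6321
  Hybrid, Low: 78×66/212 = 24.2830
  Online, High: 69×41/212 = 13.3443
  Online, Medium: 69×105/212 = 34.1745
  Online, Low: 69×66/212 = 21.4811
Contributions (O − E)²/E:
  (18 − 12.5708)²/12.5708 = 2.3448
  (37 − 32.1934)²/32.1934 = 0.7176
  (10 − 20.2358)²/20.2358 = 5.1775
  (10 − 15.0849)²/15.0849 = 1.7140
  (23 − 38.6321)²/38.6321 = 6.3254
  (45 − 24.2830)²/24.2830 = 17.6747
  (13 − 13.3443)²/13.3443 = 0.0089
  (45 − 34.1745)²/34.1745 = 3.4292
  (11 − 21.4811)²/21.4811 = 5.1140
χ² = 2.3448 + 0.7176 + 5.1775 + 1.7140 + 6.3254 + 17.6747 + 0.0089 + 3.4292 + 5.1140 = 42.506
df = (3−1)(3−1) = 4. Since 42.506 > 9.488, reject the null hypothesis of independence at α = 0.05.

42.506; reject H₀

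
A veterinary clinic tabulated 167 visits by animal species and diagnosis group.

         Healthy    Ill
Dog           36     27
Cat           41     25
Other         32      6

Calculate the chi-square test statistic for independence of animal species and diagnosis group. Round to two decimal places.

8.14

Row totals: 63, 66, 38. Column totals: 109, 58. Grand total N = 167.
Expected counts (row total × column total / N):
  Dog, Healthy: 63×109/167 = 41.120
  Dog, Ill: 63×58/167 = 21.880
  Cat, Healthy: 66×109/167 = 43.078
  Cat, Ill: 66×58/167 = 22.922
  Other, Healthy: 38×109/167 = 24.802
  Other, Ill: 38×58/167 = 13.198
Contributions (O − E)²/E:
  (36 − 41.120)²/41.120 = 0.6375
  (27 − 21.880)²/21.880 = 1.1981
  (41 − 43.078)²/43.078 = 0.1002
  (25 − 22.922)²/22.922 = 0.1884
  (32 − 24.802)²/24.802 = 2.0890
  (6 − 13.198)²/13.198 = 3.9257
χ² = 0.6375 + 1.1981 + 0.1002 + 0.1884 + 2.0890 + 3.9257 = 8.14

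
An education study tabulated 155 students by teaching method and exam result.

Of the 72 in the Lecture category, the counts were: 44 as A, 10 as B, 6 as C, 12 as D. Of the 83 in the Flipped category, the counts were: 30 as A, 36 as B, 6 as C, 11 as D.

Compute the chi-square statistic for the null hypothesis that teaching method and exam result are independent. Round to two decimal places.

16.69

Row totals: 72, 83. Column totals: 74, 46, 12, 23. Grand total N = 155.
Expected counts (row total × column total / N):
  Lecture, A: 72×74/155 = 34.374
  Lecture, B: 72×46/155 = 21.368
  Lecture, C: 72×12/155 = 5.574
  Lecture, D: 72×23/155 = 10.684
  Flipped, A: 83×74/155 = 39.626
  Flipped, B: 83×46/155 = 24.632
  Flipped, C: 83×12/155 = 6.426
  Flipped, D: 83×23/155 = 12.316
Contributions (O − E)²/E:
  (44 − 34.374)²/34.374 = 2.6956
  (10 − 21.368)²/21.368 = 6.0479
  (6 − 5.574)²/5.574 = 0.0326
  (12 − 10.684)²/10.684 = 0.1621
  (30 − 39.626)²/39.626 = 2.3384
  (36 − 24.632)²/24.632 = 5.2465
  (6 − 6.426)²/6.426 = 0.0282
  (11 − 12.316)²/12.316 = 0.1406
χ² = 2.6956 + 6.0479 + 0.0326 + 0.1621 + 2.3384 + 5.2465 + 0.0282 + 0.1406 = 16.69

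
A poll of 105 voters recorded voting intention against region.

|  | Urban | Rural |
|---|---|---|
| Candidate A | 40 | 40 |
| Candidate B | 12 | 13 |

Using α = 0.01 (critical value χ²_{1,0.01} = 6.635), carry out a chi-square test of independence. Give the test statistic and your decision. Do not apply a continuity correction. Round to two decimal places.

0.03; fail to reject H₀

Row totals: 80, 25. Column totals: 52, 53. Grand total N = 105.
Expected counts (row total × column total / N):
  Candidate A, Urban: 80×52/105 = 39.619
  Candidate A, Rural: 80×53/105 = 40.381
  Candidate B, Urban: 25×52/105 = 12.381
  Candidate B, Rural: 25×53/105 = 12.619
Contributions (O − E)²/E:
  (40 − 39.619)²/39.619 = 0.0037
  (40 − 40.381)²/40.381 = 0.0036
  (12 − 12.381)²/12.381 = 0.0117
  (13 − 12.619)²/12.619 = 0.0115
χ² = 0.0037 + 0.0036 + 0.0117 + 0.0115 = 0.03
df = (2−1)(2−1) = 1. Since 0.03 < 6.635, fail to reject the null hypothesis of independence at α = 0.01.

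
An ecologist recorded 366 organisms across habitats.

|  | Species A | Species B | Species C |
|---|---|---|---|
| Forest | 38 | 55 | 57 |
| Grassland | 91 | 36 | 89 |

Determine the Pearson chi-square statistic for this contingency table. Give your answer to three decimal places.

Row totals: 150, 216. Column totals: 129, 91, 146. Grand total N = 366.
Expected counts (row total × column total / N):
  Forest, Species A: 150×129/366 = 52.8689
  Forest, Species B: 150×91/366 = 37.2951
  Forest, Species C: 150×146/366 = 59.8361
  Grassland, Species A: 216×129/366 = 76.1311
  Grassland, Species B: 216×91/366 = 53.7049
  Grassland, Species C: 216×146/366 = 86.1639
Contributions (O − E)²/E:
  (38 − 52.8689)²/52.8689 = 4.1817
  (55 − 37.2951)²/37.2951 = 8.4050
  (57 − 59.8361)²/59.8361 = 0.1344
  (91 − 76.1311)²/76.1311 = 2.9040
  (36 − 53.7049)²/53.7049 = 5.8368
  (89 − 86.1639)²/86.1639 = 0.0934
χ² = 4.1817 + 8.4050 + 0.1344 + 2.9040 + 5.8368 + 0.0934 = 21.555

21.555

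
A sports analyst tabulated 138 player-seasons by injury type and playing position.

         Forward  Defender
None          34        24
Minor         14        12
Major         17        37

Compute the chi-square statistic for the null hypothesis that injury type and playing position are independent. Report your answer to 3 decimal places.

8.851

Row totals: 58, 26, 54. Column totals: 65, 73. Grand total N = 138.
Expected counts (row total × column total / N):
  None, Forward: 58×65/138 = 27.3188
  None, Defender: 58×73/138 = 30.6812
  Minor, Forward: 26×65/138 = 12.2464
  Minor, Defender: 26×73/138 = 13.7536
  Major, Forward: 54×65/138 = 25.4348
  Major, Defender: 54×73/138 = 28.5652
Contributions (O − E)²/E:
  (34 − 27.3188)²/27.3188 = 1.6340
  (24 − 30.6812)²/30.6812 = 1.4549
  (14 − 12.2464)²/12.2464 = 0.2511
  (12 − 13.7536)²/13.7536 = 0.2236
  (17 − 25.4348)²/25.4348 = 2.7972
  (37 − 28.5652)²/28.5652 = 2.4906
χ² = 1.6340 + 1.4549 + 0.2511 + 0.2236 + 2.7972 + 2.4906 = 8.851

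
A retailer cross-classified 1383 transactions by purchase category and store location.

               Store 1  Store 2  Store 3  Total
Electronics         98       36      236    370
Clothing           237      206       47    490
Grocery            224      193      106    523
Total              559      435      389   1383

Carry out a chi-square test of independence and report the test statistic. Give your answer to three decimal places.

Grand total N = 1383.
Expected counts (row total × column total / N):
  Electronics, Store 1: 370×559/1383 = 149.5517
  Electronics, Store 2: 370×435/1383 = 116.3774
  Electronics, Store 3: 370×389/1383 = 104.0709
  Clothing, Store 1: 490×559/1383 = 198.0550
  Clothing, Store 2: 490×435/1383 = 154.1215
  Clothing, Store 3: 490×389/1383 = 137.8236
  Grocery, Store 1: 523×559/1383 = 211.3933
  Grocery, Store 2: 523×435/1383 = 164.5011
  Grocery, Store 3: 523×389/1383 = 147.1056
Contributions (O − E)²/E:
  (98 − 149.5517)²/149.5517 = 17.7703
  (36 − 116.3774)²/116.3774 = 55.5136
  (236 − 104.0709)²/104.0709 = 167.2445
  (237 − 198.0550)²/198.0550 = 7.6580
  (206 − 154.1215)²/154.1215 = 17.4627
  (47 − 137.8236)²/137.8236 = 59.8513
  (224 − 211.3933)²/211.3933 = 0.7518
  (193 − 164.5011)²/164.5011 = 4.9373
  (106 − 147.1056)²/147.1056 = 11.4861
χ² = 17.7703 + 55.5136 + 167.2445 + 7.6580 + 17.4627 + 59.8513 + 0.7518 + 4.9373 + 11.4861 = 342.676

342.676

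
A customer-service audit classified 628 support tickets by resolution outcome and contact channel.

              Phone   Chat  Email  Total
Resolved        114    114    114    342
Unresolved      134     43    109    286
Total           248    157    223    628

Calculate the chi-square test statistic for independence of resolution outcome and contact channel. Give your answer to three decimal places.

Grand total N = 628.
Expected counts (row total × column total / N):
  Resolved, Phone: 342×248/628 = 135.0573
  Resolved, Chat: 342×157/628 = 85.5000
  Resolved, Email: 342×223/628 = 121.4427
  Unresolved, Phone: 286×248/628 = 112.9427
  Unresolved, Chat: 286×157/628 = 71.5000
  Unresolved, Email: 286×223/628 = 101.5573
Contributions (O − E)²/E:
  (114 − 135.0573)²/135.0573 = 3.2831
  (114 − 85.5000)²/85.5000 = 9.5000
  (114 − 121.4427)²/121.4427 = 0.4561
  (134 − 112.9427)²/112.9427 = 3.9260
  (43 − 71.5000)²/71.5000 = 11.3601
  (109 − 101.5573)²/101.5573 = 0.5454
χ² = 3.2831 + 9.5000 + 0.4561 + 3.9260 + 11.3601 + 0.5454 = 29.071

29.071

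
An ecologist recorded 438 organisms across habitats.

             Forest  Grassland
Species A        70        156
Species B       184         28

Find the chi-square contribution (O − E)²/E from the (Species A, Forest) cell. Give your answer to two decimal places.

28.45

Row total (Species A) = 226; column total (Forest) = 254; N = 438.
Expected count E = 226 × 254 / 438 = 131.059.
Contribution = (O − E)²/E = (70 − 131.059)² / 131.059 = 28.45.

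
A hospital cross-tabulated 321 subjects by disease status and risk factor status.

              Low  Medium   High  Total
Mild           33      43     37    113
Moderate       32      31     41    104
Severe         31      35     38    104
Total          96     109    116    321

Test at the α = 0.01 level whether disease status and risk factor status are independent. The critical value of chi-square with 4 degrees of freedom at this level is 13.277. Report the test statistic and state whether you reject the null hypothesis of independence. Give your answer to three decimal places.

1.809; fail to reject H₀

Grand total N = 321.
Expected counts (row total × column total / N):
  Mild, Low: 113×96/321 = 33.7944
  Mild, Medium: 113×109/321 = 38.3707
  Mild, High: 113×116/321 = 40.8349
  Moderate, Low: 104×96/321 = 31.1028
  Moderate, Medium: 104×109/321 = 35.3146
  Moderate, High: 104×116/321 = 37.5826
  Severe, Low: 104×96/321 = 31.1028
  Severe, Medium: 104×109/321 = 35.3146
  Severe, High: 104×116/321 = 37.5826
Contributions (O − E)²/E:
  (33 − 33.7944)²/33.7944 = 0.0187
  (43 − 38.3707)²/38.3707 = 0.5585
  (37 − 40.8349)²/40.8349 = 0.3601
  (32 − 31.1028)²/31.1028 = 0.0259
  (31 − 35.3146)²/35.3146 = 0.5271
  (41 − 37.5826)²/37.5826 = 0.3107
  (31 − 31.1028)²/31.1028 = 0.0003
  (35 − 35.3146)²/35.3146 = 0.0028
  (38 − 37.5826)²/37.5826 = 0.0046
χ² = 0.0187 + 0.5585 + 0.3601 + 0.0259 + 0.5271 + 0.3107 + 0.0003 + 0.0028 + 0.0046 = 1.809
df = (3−1)(3−1) = 4. Since 1.809 < 13.277, fail to reject the null hypothesis of independence at α = 0.01.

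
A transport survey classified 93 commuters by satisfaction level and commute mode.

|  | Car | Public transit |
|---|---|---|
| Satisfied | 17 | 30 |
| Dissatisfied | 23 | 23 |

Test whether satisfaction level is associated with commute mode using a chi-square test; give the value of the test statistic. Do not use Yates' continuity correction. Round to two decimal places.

Row totals: 47, 46. Column totals: 40, 53. Grand total N = 93.
Expected counts (row total × column total / N):
  Satisfied, Car: 47×40/93 = 20.215
  Satisfied, Public transit: 47×53/93 = 26.785
  Dissatisfied, Car: 46×40/93 = 19.785
  Dissatisfied, Public transit: 46×53/93 = 26.215
Contributions (O − E)²/E:
  (17 − 20.215)²/20.215 = 0.5113
  (30 − 26.785)²/26.785 = 0.3859
  (23 − 19.785)²/19.785 = 0.5224
  (23 − 26.215)²/26.215 = 0.3943
χ² = 0.5113 + 0.3859 + 0.5224 + 0.3943 = 1.81

1.81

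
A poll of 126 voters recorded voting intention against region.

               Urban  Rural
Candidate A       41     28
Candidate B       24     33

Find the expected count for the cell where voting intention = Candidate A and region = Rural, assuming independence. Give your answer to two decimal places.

Row total (Candidate A) = 69; column total (Rural) = 61; grand total N = 126.
Expected count = (row total × column total) / N = 69 × 61 / 126 = 33.40.

33.40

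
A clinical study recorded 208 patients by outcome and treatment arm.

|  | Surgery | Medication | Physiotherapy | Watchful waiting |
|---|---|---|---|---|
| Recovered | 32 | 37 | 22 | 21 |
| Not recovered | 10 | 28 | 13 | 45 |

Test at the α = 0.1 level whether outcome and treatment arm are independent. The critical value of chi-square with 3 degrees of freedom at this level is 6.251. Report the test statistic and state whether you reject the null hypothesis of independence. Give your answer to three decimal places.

Row totals: 112, 96. Column totals: 42, 65, 35, 66. Grand total N = 208.
Expected counts (row total × column total / N):
  Recovered, Surgery: 112×42/208 = 22.6154
  Recovered, Medication: 112×65/208 = 35.0000
  Recovered, Physiotherapy: 112×35/208 = 18.8462
  Recovered, Watchful waiting: 112×66/208 = 35.5385
  Not recovered, Surgery: 96×42/208 = 19.3846
  Not recovered, Medication: 96×65/208 = 30.0000
  Not recovered, Physiotherapy: 96×35/208 = 16.1538
  Not recovered, Watchful waiting: 96×66/208 = 30.4615
Contributions (O − E)²/E:
  (32 − 22.6154)²/22.6154 = 3.8943
  (37 − 35.0000)²/35.0000 = 0.1143
  (22 − 18.8462)²/18.8462 = 0.5278
  (21 − 35.5385)²/35.5385 = 5.9476
  (10 − 19.3846)²/19.3846 = 4.5433
  (28 − 30.0000)²/30.0000 = 0.1333
  (13 − 16.1538)²/16.1538 = 0.6157
  (45 − 30.4615)²/30.4615 = 6.9389
χ² = 3.8943 + 0.1143 + 0.5278 + 5.9476 + 4.5433 + 0.1333 + 0.6157 + 6.9389 = 22.715
df = (2−1)(4−1) = 3. Since 22.715 > 6.251, reject the null hypothesis of independence at α = 0.1.

22.715; reject H₀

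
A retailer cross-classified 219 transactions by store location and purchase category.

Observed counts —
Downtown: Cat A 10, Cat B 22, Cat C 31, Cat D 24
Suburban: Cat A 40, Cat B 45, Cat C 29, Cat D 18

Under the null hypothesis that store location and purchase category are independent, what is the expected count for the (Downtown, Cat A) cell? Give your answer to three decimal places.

Row total (Downtown) = 87; column total (Cat A) = 50; grand total N = 219.
Expected count = (row total × column total) / N = 87 × 50 / 219 = 19.863.

19.863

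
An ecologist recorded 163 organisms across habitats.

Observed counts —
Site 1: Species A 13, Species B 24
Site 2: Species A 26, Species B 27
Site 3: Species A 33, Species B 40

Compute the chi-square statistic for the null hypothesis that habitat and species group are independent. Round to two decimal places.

Row totals: 37, 53, 73. Column totals: 72, 91. Grand total N = 163.
Expected counts (row total × column total / N):
  Site 1, Species A: 37×72/163 = 16.344
  Site 1, Species B: 37×91/163 = 20.656
  Site 2, Species A: 53×72/163 = 23.411
  Site 2, Species B: 53×91/163 = 29.589
  Site 3, Species A: 73×72/163 = 32.245
  Site 3, Species B: 73×91/163 = 40.755
Contributions (O − E)²/E:
  (13 − 16.344)²/16.344 = 0.6842
  (24 − 20.656)²/20.656 = 0.5414
  (26 − 23.411)²/23.411 = 0.2863
  (27 − 29.589)²/29.589 = 0.2265
  (33 − 32.245)²/32.245 = 0.0177
  (40 − 40.755)²/40.755 = 0.0140
χ² = 0.6842 + 0.5414 + 0.2863 + 0.2265 + 0.0177 + 0.0140 = 1.77

1.77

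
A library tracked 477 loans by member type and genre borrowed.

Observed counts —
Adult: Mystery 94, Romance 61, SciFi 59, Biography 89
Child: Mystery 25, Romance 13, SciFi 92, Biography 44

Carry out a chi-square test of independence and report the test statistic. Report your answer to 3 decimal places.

63.326

Row totals: 303, 174. Column totals: 119, 74, 151, 133. Grand total N = 477.
Expected counts (row total × column total / N):
  Adult, Mystery: 303×119/477 = 75.5912
  Adult, Romance: 303×74/477 = 47.0063
  Adult, SciFi: 303×151/477 = 95.9182
  Adult, Biography: 303×133/477 = 84.4843
  Child, Mystery: 174×119/477 = 43.4088
  Child, Romance: 174×74/477 = 26.9937
  Child, SciFi: 174×151/477 = 55.0818
  Child, Biography: 174×133/477 = 48.5157
Contributions (O − E)²/E:
  (94 − 75.5912)²/75.5912 = 4.4831
  (61 − 47.0063)²/47.0063 = 4.1659
  (59 − 95.9182)²/95.9182 = 14.2095
  (89 − 84.4843)²/84.4843 = 0.2414
  (25 − 43.4088)²/43.4088 = 7.8068
  (13 − 26.9937)²/26.9937 = 7.2544
  (92 − 55.0818)²/55.0818 = 24.7442
  (44 − 48.5157)²/48.5157 = 0.4203
χ² = 4.4831 + 4.1659 + 14.2095 + 0.2414 + 7.8068 + 7.2544 + 24.7442 + 0.4203 = 63.326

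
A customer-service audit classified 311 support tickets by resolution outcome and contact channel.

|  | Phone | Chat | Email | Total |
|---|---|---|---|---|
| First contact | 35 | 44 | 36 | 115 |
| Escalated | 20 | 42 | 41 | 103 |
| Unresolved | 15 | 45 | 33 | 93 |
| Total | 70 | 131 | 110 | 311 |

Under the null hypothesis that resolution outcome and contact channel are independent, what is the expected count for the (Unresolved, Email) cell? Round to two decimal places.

Row total (Unresolved) = 93; column total (Email) = 110; grand total N = 311.
Expected count = (row total × column total) / N = 93 × 110 / 311 = 32.89.

32.89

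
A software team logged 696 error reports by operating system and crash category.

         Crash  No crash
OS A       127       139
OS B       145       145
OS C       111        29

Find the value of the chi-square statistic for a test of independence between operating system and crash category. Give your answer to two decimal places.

41.95

Row totals: 266, 290, 140. Column totals: 383, 313. Grand total N = 696.
Expected counts (row total × column total / N):
  OS A, Crash: 266×383/696 = 146.376
  OS A, No crash: 266×313/696 = 119.624
  OS B, Crash: 290×383/696 = 159.583
  OS B, No crash: 290×313/696 = 130.417
  OS C, Crash: 140×383/696 = 77.040
  OS C, No crash: 140×313/696 = 62.960
Contributions (O − E)²/E:
  (127 − 146.376)²/146.376 = 2.5648
  (139 − 119.624)²/119.624 = 3.1384
  (145 − 159.583)²/159.583 = 1.3326
  (145 − 130.417)²/130.417 = 1.6306
  (111 − 77.040)²/77.040 = 14.9699
  (29 − 62.960)²/62.960 = 18.3177
χ² = 2.5648 + 3.1384 + 1.3326 + 1.6306 + 14.9699 + 18.3177 = 41.95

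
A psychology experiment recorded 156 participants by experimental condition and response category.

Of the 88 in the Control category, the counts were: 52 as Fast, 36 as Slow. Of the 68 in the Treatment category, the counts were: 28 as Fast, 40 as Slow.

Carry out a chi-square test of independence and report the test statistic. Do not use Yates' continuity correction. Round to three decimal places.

4.927

Row totals: 88, 68. Column totals: 80, 76. Grand total N = 156.
Expected counts (row total × column total / N):
  Control, Fast: 88×80/156 = 45.1282
  Control, Slow: 88×76/156 = 42.8718
  Treatment, Fast: 68×80/156 = 34.8718
  Treatment, Slow: 68×76/156 = 33.1282
Contributions (O − E)²/E:
  (52 − 45.1282)²/45.1282 = 1.0464
  (36 − 42.8718)²/42.8718 = 1.1015
  (28 − 34.8718)²/34.8718 = 1.3541
  (40 − 33.1282)²/33.1282 = 1.4254
χ² = 1.0464 + 1.1015 + 1.3541 + 1.4254 = 4.927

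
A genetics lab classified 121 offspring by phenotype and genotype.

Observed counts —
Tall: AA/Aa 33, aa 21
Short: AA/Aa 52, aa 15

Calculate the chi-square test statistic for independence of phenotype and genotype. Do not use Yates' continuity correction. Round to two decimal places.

3.90

Row totals: 54, 67. Column totals: 85, 36. Grand total N = 121.
Expected counts (row total × column total / N):
  Tall, AA/Aa: 54×85/121 = 37.934
  Tall, aa: 54×36/121 = 16.066
  Short, AA/Aa: 67×85/121 = 47.066
  Short, aa: 67×36/121 = 19.934
Contributions (O − E)²/E:
  (33 − 37.934)²/37.934 = 0.6418
  (21 − 16.066)²/16.066 = 1.5153
  (52 − 47.066)²/47.066 = 0.5172
  (15 − 19.934)²/19.934 = 1.2212
χ² = 0.6418 + 1.5153 + 0.5172 + 1.2212 = 3.90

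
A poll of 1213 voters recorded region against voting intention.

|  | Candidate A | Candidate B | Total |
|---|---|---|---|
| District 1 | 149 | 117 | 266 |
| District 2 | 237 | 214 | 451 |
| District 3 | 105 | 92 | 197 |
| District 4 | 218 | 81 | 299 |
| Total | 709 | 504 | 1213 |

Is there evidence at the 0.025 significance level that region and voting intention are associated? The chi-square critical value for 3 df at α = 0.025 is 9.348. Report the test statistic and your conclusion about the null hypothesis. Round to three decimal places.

35.007; reject H₀

Grand total N = 1213.
Expected counts (row total × column total / N):
  District 1, Candidate A: 266×709/1213 = 155.4773
  District 1, Candidate B: 266×504/1213 = 110.5227
  District 2, Candidate A: 451×709/1213 = 263.6101
  District 2, Candidate B: 451×504/1213 = 187.3899
  District 3, Candidate A: 197×709/1213 = 115.1467
  District 3, Candidate B: 197×504/1213 = 81.8533
  District 4, Candidate A: 299×709/1213 = 174.7659
  District 4, Candidate B: 299×504/1213 = 124.2341
Contributions (O − E)²/E:
  (149 − 155.4773)²/155.4773 = 0.2698
  (117 − 110.5227)²/110.5227 = 0.3796
  (237 − 263.6101)²/263.6101 = 2.6862
  (214 − 187.3899)²/187.3899 = 3.7787
  (105 − 115.1467)²/115.1467 = 0.8941
  (92 − 81.8533)²/81.8533 = 1.2578
  (218 − 174.7659)²/174.7659 = 10.6954
  (81 − 124.2341)²/124.2341 = 15.0457
χ² = 0.2698 + 0.3796 + 2.6862 + 3.7787 + 0.8941 + 1.2578 + 10.6954 + 15.0457 = 35.007
df = (4−1)(2−1) = 3. Since 35.007 > 9.348, reject the null hypothesis of independence at α = 0.025.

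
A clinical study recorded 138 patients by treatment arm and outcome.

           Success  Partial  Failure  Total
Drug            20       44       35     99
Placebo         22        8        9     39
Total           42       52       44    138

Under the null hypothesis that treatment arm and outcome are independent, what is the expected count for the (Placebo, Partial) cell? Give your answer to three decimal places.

14.696

Row total (Placebo) = 39; column total (Partial) = 52; grand total N = 138.
Expected count = (row total × column total) / N = 39 × 52 / 138 = 14.696.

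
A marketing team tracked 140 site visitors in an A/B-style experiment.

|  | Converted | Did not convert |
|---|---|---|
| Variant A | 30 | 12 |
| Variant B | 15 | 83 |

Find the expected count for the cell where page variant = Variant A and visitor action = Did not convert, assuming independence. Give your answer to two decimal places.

28.50

Row total (Variant A) = 42; column total (Did not convert) = 95; grand total N = 140.
Expected count = (row total × column total) / N = 42 × 95 / 140 = 28.50.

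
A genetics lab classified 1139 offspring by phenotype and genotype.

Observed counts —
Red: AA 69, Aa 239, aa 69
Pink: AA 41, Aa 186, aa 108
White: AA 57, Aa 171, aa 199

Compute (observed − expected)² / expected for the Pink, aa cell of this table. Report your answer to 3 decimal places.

0.061

Row total (Pink) = 335; column total (aa) = 376; N = 1139.
Expected count E = 335 × 376 / 1139 = 110.5882.
Contribution = (O − E)²/E = (108 − 110.5882)² / 110.5882 = 0.061.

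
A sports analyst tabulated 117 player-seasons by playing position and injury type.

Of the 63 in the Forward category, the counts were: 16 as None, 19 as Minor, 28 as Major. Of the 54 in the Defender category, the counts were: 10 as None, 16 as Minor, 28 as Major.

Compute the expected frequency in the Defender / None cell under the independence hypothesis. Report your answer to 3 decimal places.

12.000

Row total (Defender) = 54; column total (None) = 26; grand total N = 117.
Expected count = (row total × column total) / N = 54 × 26 / 117 = 12.000.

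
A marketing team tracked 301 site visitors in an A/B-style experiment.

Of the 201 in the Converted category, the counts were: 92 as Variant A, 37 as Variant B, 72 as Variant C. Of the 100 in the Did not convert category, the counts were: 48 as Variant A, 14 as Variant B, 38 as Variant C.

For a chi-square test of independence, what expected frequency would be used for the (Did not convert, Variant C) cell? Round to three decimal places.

36.545

Row total (Did not convert) = 100; column total (Variant C) = 110; grand total N = 301.
Expected count = (row total × column total) / N = 100 × 110 / 301 = 36.545.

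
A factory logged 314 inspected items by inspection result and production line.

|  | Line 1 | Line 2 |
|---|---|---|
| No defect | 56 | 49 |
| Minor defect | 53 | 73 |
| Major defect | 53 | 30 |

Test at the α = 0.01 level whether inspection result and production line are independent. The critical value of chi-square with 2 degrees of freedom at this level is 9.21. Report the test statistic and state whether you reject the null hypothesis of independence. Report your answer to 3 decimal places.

Row totals: 105, 126, 83. Column totals: 162, 152. Grand total N = 314.
Expected counts (row total × column total / N):
  No defect, Line 1: 105×162/314 = 54.1720
  No defect, Line 2: 105×152/314 = 50.8280
  Minor defect, Line 1: 126×162/314 = 65.0064
  Minor defect, Line 2: 126×152/314 = 60.9936
  Major defect, Line 1: 83×162/314 = 42.8217
  Major defect, Line 2: 83×152/314 = 40.1783
Contributions (O − E)²/E:
  (56 − 54.1720)²/54.1720 = 0.0617
  (49 − 50.8280)²/50.8280 = 0.0657
  (53 − 65.0064)²/65.0064 = 2.2175
  (73 − 60.9936)²/60.9936 = 2.3634
  (53 − 42.8217)²/42.8217 = 2.4193
  (30 − 40.1783)²/40.1783 = 2.5785
χ² = 0.0617 + 0.0657 + 2.2175 + 2.3634 + 2.4193 + 2.5785 = 9.706
df = (3−1)(2−1) = 2. Since 9.706 > 9.21, reject the null hypothesis of independence at α = 0.01.

9.706; reject H₀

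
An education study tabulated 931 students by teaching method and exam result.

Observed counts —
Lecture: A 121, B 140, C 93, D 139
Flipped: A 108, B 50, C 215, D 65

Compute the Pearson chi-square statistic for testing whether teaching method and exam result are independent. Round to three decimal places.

Row totals: 493, 438. Column totals: 229, 190, 308, 204. Grand total N = 931.
Expected counts (row total × column total / N):
  Lecture, A: 493×229/931 = 121.2642
  Lecture, B: 493×190/931 = 100.6122
  Lecture, C: 493×308/931 = 163.0977
  Lecture, D: 493×204/931 = 108.0258
  Flipped, A: 438×229/931 = 107.7358
  Flipped, B: 438×190/931 = 89.3878
  Flipped, C: 438×308/931 = 144.9023
  Flipped, D: 438×204/931 = 95.9742
Contributions (O − E)²/E:
  (121 − 121.2642)²/121.2642 = 0.0006
  (140 − 100.6122)²/100.6122 = 15.4196
  (93 − 163.0977)²/163.0977 = 30.1273
  (139 − 108.0258)²/108.0258 = 8.8812
  (108 − 107.7358)²/107.7358 = 0.0006
  (50 − 89.3878)²/89.3878 = 17.3558
  (215 − 144.9023)²/144.9023 = 33.9103
  (65 − 95.9742)²/95.9742 = 9.9964
χ² = 0.0006 + 15.4196 + 30.1273 + 8.8812 + 0.0006 + 17.3558 + 33.9103 + 9.9964 = 115.692

115.692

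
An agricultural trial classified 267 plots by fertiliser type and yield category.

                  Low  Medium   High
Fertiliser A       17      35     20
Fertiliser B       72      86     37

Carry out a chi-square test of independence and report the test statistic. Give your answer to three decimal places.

Row totals: 72, 195. Column totals: 89, 121, 57. Grand total N = 267.
Expected counts (row total × column total / N):
  Fertiliser A, Low: 72×89/267 = 24.0000
  Fertiliser A, Medium: 72×121/267 = 32.6292
  Fertiliser A, High: 72×57/267 = 15.3708
  Fertiliser B, Low: 195×89/267 = 65.0000
  Fertiliser B, Medium: 195×121/267 = 88.3708
  Fertiliser B, High: 195×57/267 = 41.6292
Contributions (O − E)²/E:
  (17 − 24.0000)²/24.0000 = 2.0417
  (35 − 32.6292)²/32.6292 = 0.1723
  (20 − 15.3708)²/15.3708 = 1.3942
  (72 − 65.0000)²/65.0000 = 0.7538
  (86 − 88.3708)²/88.3708 = 0.0636
  (37 − 41.6292)²/41.6292 = 0.5148
χ² = 2.0417 + 0.1723 + 1.3942 + 0.7538 + 0.0636 + 0.5148 = 4.940

4.940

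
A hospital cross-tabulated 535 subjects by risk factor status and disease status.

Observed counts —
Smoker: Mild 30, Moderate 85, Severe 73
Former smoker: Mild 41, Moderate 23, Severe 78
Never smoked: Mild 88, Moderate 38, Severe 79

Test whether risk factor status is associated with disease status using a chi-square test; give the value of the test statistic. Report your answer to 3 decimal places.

64.746

Row totals: 188, 142, 205. Column totals: 159, 146, 230. Grand total N = 535.
Expected counts (row total × column total / N):
  Smoker, Mild: 188×159/535 = 55.8729
  Smoker, Moderate: 188×146/535 = 51.3047
  Smoker, Severe: 188×230/535 = 80.8224
  Former smoker, Mild: 142×159/535 = 42.2019
  Former smoker, Moderate: 142×146/535 = 38.7514
  Former smoker, Severe: 142×230/535 = 61.0467
  Never smoked, Mild: 205×159/535 = 60.9252
  Never smoked, Moderate: 205×146/535 = 55.9439
  Never smoked, Severe: 205×230/535 = 88.1308
Contributions (O − E)²/E:
  (30 − 55.8729)²/55.8729 = 11.9809
  (85 − 51.3047)²/51.3047 = 22.1300
  (73 − 80.8224)²/80.8224 = 0.7571
  (41 − 42.2019)²/42.2019 = 0.0342
  (23 − 38.7514)²/38.7514 = 6.4025
  (78 − 61.0467)²/61.0467 = 4.7081
  (88 − 60.9252)²/60.9252 = 12.0319
  (38 − 55.9439)²/55.9439 = 5.7555
  (79 − 88.1308)²/88.1308 = 0.9460
χ² = 11.9809 + 22.1300 + 0.7571 + 0.0342 + 6.4025 + 4.7081 + 12.0319 + 5.7555 + 0.9460 = 64.746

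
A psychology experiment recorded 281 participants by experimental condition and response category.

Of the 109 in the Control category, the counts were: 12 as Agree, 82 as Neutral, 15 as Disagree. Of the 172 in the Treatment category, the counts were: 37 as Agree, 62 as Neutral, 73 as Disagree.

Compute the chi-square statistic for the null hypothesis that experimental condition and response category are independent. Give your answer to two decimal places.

41.73

Row totals: 109, 172. Column totals: 49, 144, 88. Grand total N = 281.
Expected counts (row total × column total / N):
  Control, Agree: 109×49/281 = 19.0071
  Control, Neutral: 109×144/281 = 55.8577
  Control, Disagree: 109×88/281 = 34.1352
  Treatment, Agree: 172×49/281 = 29.9929
  Treatment, Neutral: 172×144/281 = 88.1423
  Treatment, Disagree: 172×88/281 = 53.8648
Contributions (O − E)²/E:
  (12 − 19.0071)²/19.0071 = 2.5832
  (82 − 55.8577)²/55.8577 = 12.2350
  (15 − 34.1352)²/34.1352 = 10.7266
  (37 − 29.9929)²/29.9929 = 1.6370
  (62 − 88.1423)²/88.1423 = 7.7536
  (73 − 53.8648)²/53.8648 = 6.7977
χ² = 2.5832 + 12.2350 + 10.7266 + 1.6370 + 7.7536 + 6.7977 = 41.73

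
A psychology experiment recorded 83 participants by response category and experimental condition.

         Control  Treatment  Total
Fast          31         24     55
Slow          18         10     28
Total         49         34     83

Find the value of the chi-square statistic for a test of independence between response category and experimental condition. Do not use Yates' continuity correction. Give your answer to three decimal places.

Grand total N = 83.
Expected counts (row total × column total / N):
  Fast, Control: 55×49/83 = 32.4699
  Fast, Treatment: 55×34/83 = 22.5301
  Slow, Control: 28×49/83 = 16.5301
  Slow, Treatment: 28×34/83 = 11.4699
Contributions (O − E)²/E:
  (31 − 32.4699)²/32.4699 = 0.0665
  (24 − 22.5301)²/22.5301 = 0.0959
  (18 − 16.5301)²/16.5301 = 0.1307
  (10 − 11.4699)²/11.4699 = 0.1884
χ² = 0.0665 + 0.0959 + 0.1307 + 0.1884 = 0.482

0.482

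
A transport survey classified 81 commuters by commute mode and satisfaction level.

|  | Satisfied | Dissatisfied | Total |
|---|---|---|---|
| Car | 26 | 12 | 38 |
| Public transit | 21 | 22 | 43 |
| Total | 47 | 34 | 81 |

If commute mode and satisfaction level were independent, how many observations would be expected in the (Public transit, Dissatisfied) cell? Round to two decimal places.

18.05

Row total (Public transit) = 43; column total (Dissatisfied) = 34; grand total N = 81.
Expected count = (row total × column total) / N = 43 × 34 / 81 = 18.05.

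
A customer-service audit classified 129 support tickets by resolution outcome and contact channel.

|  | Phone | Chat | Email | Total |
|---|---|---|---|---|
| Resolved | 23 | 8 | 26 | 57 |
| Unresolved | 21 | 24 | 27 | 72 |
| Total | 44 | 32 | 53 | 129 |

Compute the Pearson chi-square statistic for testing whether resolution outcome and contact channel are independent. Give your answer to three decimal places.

Grand total N = 129.
Expected counts (row total × column total / N):
  Resolved, Phone: 57×44/129 = 19.4419
  Resolved, Chat: 57×32/129 = 14.1395
  Resolved, Email: 57×53/129 = 23.4186
  Unresolved, Phone: 72×44/129 = 24.5581
  Unresolved, Chat: 72×32/129 = 17.8605
  Unresolved, Email: 72×53/129 = 29.5814
Contributions (O − E)²/E:
  (23 − 19.4419)²/19.4419 = 0.6512
  (8 − 14.1395)²/14.1395 = 2.6658
  (26 − 23.4186)²/23.4186 = 0.2845
  (21 − 24.5581)²/24.5581 = 0.5155
  (24 − 17.8605)²/17.8605 = 2.1104
  (27 − 29.5814)²/29.5814 = 0.2253
χ² = 0.6512 + 2.6658 + 0.2845 + 0.5155 + 2.1104 + 0.2253 = 6.453

6.453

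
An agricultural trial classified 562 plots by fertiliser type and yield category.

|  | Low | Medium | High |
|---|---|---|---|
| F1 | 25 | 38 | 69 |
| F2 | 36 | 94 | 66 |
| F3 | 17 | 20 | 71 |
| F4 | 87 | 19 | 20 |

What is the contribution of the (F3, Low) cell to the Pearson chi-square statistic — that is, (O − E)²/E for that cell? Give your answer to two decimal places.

6.82

Row total (F3) = 108; column total (Low) = 165; N = 562.
Expected count E = 108 × 165 / 562 = 31.708.
Contribution = (O − E)²/E = (17 − 31.708)² / 31.708 = 6.82.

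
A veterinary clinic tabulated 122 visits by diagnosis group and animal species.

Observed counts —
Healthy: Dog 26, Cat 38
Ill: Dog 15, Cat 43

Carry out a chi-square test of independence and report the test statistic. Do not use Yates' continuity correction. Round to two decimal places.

Row totals: 64, 58. Column totals: 41, 81. Grand total N = 122.
Expected counts (row total × column total / N):
  Healthy, Dog: 64×41/122 = 21.508
  Healthy, Cat: 64×81/122 = 42.492
  Ill, Dog: 58×41/122 = 19.492
  Ill, Cat: 58×81/122 = 38.508
Contributions (O − E)²/E:
  (26 − 21.508)²/21.508 = 0.9382
  (38 − 42.492)²/42.492 = 0.4749
  (15 − 19.492)²/19.492 = 1.0352
  (43 − 38.508)²/38.508 = 0.5240
χ² = 0.9382 + 0.4749 + 1.0352 + 0.5240 = 2.97

2.97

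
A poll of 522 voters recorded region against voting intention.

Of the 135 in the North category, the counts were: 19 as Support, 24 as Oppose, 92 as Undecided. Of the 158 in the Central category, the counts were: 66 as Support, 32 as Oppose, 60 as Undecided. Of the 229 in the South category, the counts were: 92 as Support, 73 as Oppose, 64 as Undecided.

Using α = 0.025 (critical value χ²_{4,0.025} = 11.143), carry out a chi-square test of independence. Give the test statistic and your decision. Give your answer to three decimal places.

Row totals: 135, 158, 229. Column totals: 177, 129, 216. Grand total N = 522.
Expected counts (row total × column total / N):
  North, Support: 135×177/522 = 45.7759
  North, Oppose: 135×129/522 = 33.3621
  North, Undecided: 135×216/522 = 55.8621
  Central, Support: 158×177/522 = 53.5747
  Central, Oppose: 158×129/522 = 39.0460
  Central, Undecided: 158×216/522 = 65.3793
  South, Support: 229×177/522 = 77.6494
  South, Oppose: 229×129/522 = 56.5920
  South, Undecided: 229×216/522 = 94.7586
Contributions (O − E)²/E:
  (19 − 45.7759)²/45.7759 = 15.6621
  (24 − 33.3621)²/33.3621 = 2.6272
  (92 − 55.8621)²/55.8621 = 23.3781
  (66 − 53.5747)²/53.5747 = 2.8817
  (32 − 39.0460)²/39.0460 = 1.2715
  (60 − 65.3793)²/65.3793 = 0.4426
  (92 − 77.6494)²/77.6494 = 2.6522
  (73 − 56.5920)²/56.5920 = 4.7573
  (64 − 94.7586)²/94.7586 = 9.9842
χ² = 15.6621 + 2.6272 + 23.3781 + 2.8817 + 1.2715 + 0.4426 + 2.6522 + 4.7573 + 9.9842 = 63.657
df = (3−1)(3−1) = 4. Since 63.657 > 11.143, reject the null hypothesis of independence at α = 0.025.

63.657; reject H₀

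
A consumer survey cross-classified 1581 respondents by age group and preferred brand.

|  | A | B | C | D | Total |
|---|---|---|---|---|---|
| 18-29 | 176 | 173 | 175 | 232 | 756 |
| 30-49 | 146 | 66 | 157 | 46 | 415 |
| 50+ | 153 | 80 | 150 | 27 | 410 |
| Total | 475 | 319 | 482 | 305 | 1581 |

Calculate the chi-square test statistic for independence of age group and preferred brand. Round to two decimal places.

Grand total N = 1581.
Expected counts (row total × column total / N):
  18-29, A: 756×475/1581 = 227.135
  18-29, B: 756×319/1581 = 152.539
  18-29, C: 756×482/1581 = 230.482
  18-29, D: 756×305/1581 = 145.844
  30-49, A: 415×475/1581 = 124.684
  30-49, B: 415×319/1581 = 83.735
  30-49, C: 415×482/1581 = 126.521
  30-49, D: 415×305/1581 = 80.060
  50+, A: 410×475/1581 = 123.182
  50+, B: 410×319/1581 = 82.726
  50+, C: 410×482/1581 = 124.997
  50+, D: 410×305/1581 = 79.096
Contributions (O − E)²/E:
  (176 − 227.135)²/227.135 = 11.5120
  (173 − 152.539)²/152.539 = 2.7446
  (175 − 230.482)²/230.482 = 13.3557
  (232 − 145.844)²/145.844 = 50.8959
  (146 − 124.684)²/124.684 = 3.6442
  (66 − 83.735)²/83.735 = 3.7563
  (157 − 126.521)²/126.521 = 7.3424
  (46 − 80.060)²/80.060 = 14.4902
  (153 − 123.182)²/123.182 = 7.2179
  (80 − 82.726)²/82.726 = 0.0898
  (150 − 124.997)²/124.997 = 5.0013
  (27 − 79.096)²/79.096 = 34.3126
χ² = 11.5120 + 2.7446 + 13.3557 + 50.8959 + 3.6442 + 3.7563 + 7.3424 + 14.4902 + 7.2179 + 0.0898 + 5.0013 + 34.3126 = 154.36

154.36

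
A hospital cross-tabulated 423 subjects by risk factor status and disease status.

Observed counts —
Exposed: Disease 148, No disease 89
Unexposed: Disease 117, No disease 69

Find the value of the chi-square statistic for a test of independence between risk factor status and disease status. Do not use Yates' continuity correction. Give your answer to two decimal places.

0.01

Row totals: 237, 186. Column totals: 265, 158. Grand total N = 423.
Expected counts (row total × column total / N):
  Exposed, Disease: 237×265/423 = 148.475
  Exposed, No disease: 237×158/423 = 88.525
  Unexposed, Disease: 186×265/423 = 116.525
  Unexposed, No disease: 186×158/423 = 69.475
Contributions (O − E)²/E:
  (148 − 148.475)²/148.475 = 0.0015
  (89 − 88.525)²/88.525 = 0.0025
  (117 − 116.525)²/116.525 = 0.0019
  (69 − 69.475)²/69.475 = 0.0032
χ² = 0.0015 + 0.0025 + 0.0019 + 0.0032 = 0.01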